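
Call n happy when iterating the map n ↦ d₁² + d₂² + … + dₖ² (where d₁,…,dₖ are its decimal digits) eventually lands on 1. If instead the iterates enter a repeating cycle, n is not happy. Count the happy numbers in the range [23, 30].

23: 23 → 13 → 10 → 1  (reaches 1)
24: 24 → 20 → 4 → 16 → 37 → 58 → 89 → 145 → 42 → 20  (repeats 20)
25: 25 → 29 → 85 → 89 → 145 → 42 → 20 → 4 → 16 → 37 → 58 → 89  (repeats 89)
26: 26 → 40 → 16 → 37 → 58 → 89 → 145 → 42 → 20 → 4 → 16  (repeats 16)
27: 27 → 53 → 34 → 25 → 29 → 85 → 89 → 145 → 42 → 20 → 4 → 16 → 37 → 58 → 89  (repeats 89)
28: 28 → 68 → 100 → 1  (reaches 1)
29: 29 → 85 → 89 → 145 → 42 → 20 → 4 → 16 → 37 → 58 → 89  (repeats 89)
30: 30 → 9 → 81 → 65 → 61 → 37 → 58 → 89 → 145 → 42 → 20 → 4 → 16 → 37  (repeats 37)
happy: 23, 28

2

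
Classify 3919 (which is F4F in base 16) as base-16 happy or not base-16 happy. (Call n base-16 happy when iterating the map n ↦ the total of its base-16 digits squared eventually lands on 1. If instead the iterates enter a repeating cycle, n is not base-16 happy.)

not base-16 happy

3919 = (15,4,15)_16 → 15² + 4² + 15² = 466
466 = (1,13,2)_16 → 1² + 13² + 2² = 174
174 = (10,14)_16 → 10² + 14² = 296
296 = (1,2,8)_16 → 1² + 2² + 8² = 69
69 = (4,5)_16 → 4² + 5² = 41
41 = (2,9)_16 → 2² + 9² = 85
85 = (5,5)_16 → 5² + 5² = 50
50 = (3,2)_16 → 3² + 2² = 13
13 = (13)_16 → 13² = 169
169 = (10,9)_16 → 10² + 9² = 181
181 = (11,5)_16 → 11² + 5² = 146
146 = (9,2)_16 → 9² + 2² = 85  — 85 already seen; the sequence cycles without reaching 1.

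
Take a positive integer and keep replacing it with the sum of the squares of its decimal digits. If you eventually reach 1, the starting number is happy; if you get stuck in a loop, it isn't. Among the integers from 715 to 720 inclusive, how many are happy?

1

715: 715 → 75 → 74 → 65 → 61 → 37 → 58 → 89 → 145 → 42 → 20 → 4 → 16 → 37  (repeats 37)
716: 716 → 86 → 100 → 1  (reaches 1)
717: 717 → 99 → 162 → 41 → 17 → 50 → 25 → 29 → 85 → 89 → 145 → 42 → 20 → 4 → 16 → 37 → 58 → 89  (repeats 89)
718: 718 → 114 → 18 → 65 → 61 → 37 → 58 → 89 → 145 → 42 → 20 → 4 → 16 → 37  (repeats 37)
719: 719 → 131 → 11 → 2 → 4 → 16 → 37 → 58 → 89 → 145 → 42 → 20 → 4  (repeats 4)
720: 720 → 53 → 34 → 25 → 29 → 85 → 89 → 145 → 42 → 20 → 4 → 16 → 37 → 58 → 89  (repeats 89)
happy: 716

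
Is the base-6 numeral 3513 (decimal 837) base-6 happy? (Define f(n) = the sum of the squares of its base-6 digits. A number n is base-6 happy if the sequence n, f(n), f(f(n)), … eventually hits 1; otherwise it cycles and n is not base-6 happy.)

base-6 happy

837 = (3,5,1,3)_6 → 3² + 5² + 1² + 3² = 44
44 = (1,1,2)_6 → 1² + 1² + 2² = 6
6 = (1,0)_6 → 1² + 0² = 1  — reached 1.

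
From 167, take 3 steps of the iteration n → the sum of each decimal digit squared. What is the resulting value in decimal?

1

167 → 1² + 6² + 7² = 86
86 → 8² + 6² = 100
100 → 1² + 0² + 0² = 1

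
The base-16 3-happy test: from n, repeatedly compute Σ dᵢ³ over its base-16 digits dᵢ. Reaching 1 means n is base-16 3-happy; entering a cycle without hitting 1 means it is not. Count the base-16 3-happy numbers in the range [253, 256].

253: 253 → 5572 → 1918 → 3430 → 2629 → 1189 → 1189  (repeats 1189)
254: 254 → 6119 → 3431 → 2756 → 2792 → 4256 → 1001 → 3500 → 4925 → 2252 → 3968 → 3887 → 6758 → 1433 → 1583 → 3599 → 6119  (repeats 6119)
255: 255 → 6750 → 3870 → 6120 → 3600 → 2745 → 3060 → 4770 → 1017 → 4131 → 36 → 72 → 576 → 72  (repeats 72)
256: 256 → 1  (reaches 1)
base-16 3-happy: 256

1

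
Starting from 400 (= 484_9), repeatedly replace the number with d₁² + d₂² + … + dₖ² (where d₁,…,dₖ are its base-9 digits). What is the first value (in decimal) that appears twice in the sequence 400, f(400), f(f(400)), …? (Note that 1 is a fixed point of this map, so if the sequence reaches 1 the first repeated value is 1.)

400 = (4,8,4)_9 → 96
96 = (1,1,6)_9 → 38
38 = (4,2)_9 → 20
20 = (2,2)_9 → 8
8 = (8)_9 → 64
64 = (7,1)_9 → 50
50 = (5,5)_9 → 50  — 50 already appeared earlier.

50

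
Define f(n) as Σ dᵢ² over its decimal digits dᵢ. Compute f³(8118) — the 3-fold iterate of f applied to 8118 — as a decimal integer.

1

8118 → 8² + 1² + 1² + 8² = 130
130 → 1² + 3² + 0² = 10
10 → 1² + 0² = 1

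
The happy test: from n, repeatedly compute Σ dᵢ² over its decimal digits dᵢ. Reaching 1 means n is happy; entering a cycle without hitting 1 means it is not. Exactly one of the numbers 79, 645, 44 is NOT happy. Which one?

645

79: 79 → 130 → 10 → 1  — reaches 1 (happy)
645: 645 → 77 → 98 → 145 → 42 → 20 → 4 → 16 → 37 → 58 → 89 → 145  — repeats 145 (not happy)
44: 44 → 32 → 13 → 10 → 1  — reaches 1 (happy)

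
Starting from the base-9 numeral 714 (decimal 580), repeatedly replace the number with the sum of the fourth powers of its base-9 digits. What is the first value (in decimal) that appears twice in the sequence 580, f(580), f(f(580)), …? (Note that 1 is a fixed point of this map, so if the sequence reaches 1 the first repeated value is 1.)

580 = (7,1,4)_9 → 7⁴ + 1⁴ + 4⁴ = 2401 + 1 + 256 = 2658
2658 = (3,5,7,3)_9 → 3⁴ + 5⁴ + 7⁴ + 3⁴ = 81 + 625 + 2401 + 81 = 3188
3188 = (4,3,3,2)_9 → 4⁴ + 3⁴ + 3⁴ + 2⁴ = 256 + 81 + 81 + 16 = 434
434 = (5,3,2)_9 → 5⁴ + 3⁴ + 2⁴ = 625 + 81 + 16 = 722
722 = (8,8,2)_9 → 8⁴ + 8⁴ + 2⁴ = 4096 + 4096 + 16 = 8208
8208 = (1,2,2,3,0)_9 → 1⁴ + 2⁴ + 2⁴ + 3⁴ + 0⁴ = 1 + 16 + 16 + 81 + 0 = 114
114 = (1,3,6)_9 → 1⁴ + 3⁴ + 6⁴ = 1 + 81 + 1296 = 1378
1378 = (1,8,0,1)_9 → 1⁴ + 8⁴ + 0⁴ + 1⁴ = 1 + 4096 + 0 + 1 = 4098
4098 = (5,5,5,3)_9 → 5⁴ + 5⁴ + 5⁴ + 3⁴ = 625 + 625 + 625 + 81 = 1956
1956 = (2,6,1,3)_9 → 2⁴ + 6⁴ + 1⁴ + 3⁴ = 16 + 1296 + 1 + 81 = 1394
1394 = (1,8,1,8)_9 → 1⁴ + 8⁴ + 1⁴ + 8⁴ = 1 + 4096 + 1 + 4096 = 8194
8194 = (1,2,2,1,4)_9 → 1⁴ + 2⁴ + 2⁴ + 1⁴ + 4⁴ = 1 + 16 + 16 + 1 + 256 = 290
290 = (3,5,2)_9 → 3⁴ + 5⁴ + 2⁴ = 81 + 625 + 16 = 722  — 722 already appeared earlier.

722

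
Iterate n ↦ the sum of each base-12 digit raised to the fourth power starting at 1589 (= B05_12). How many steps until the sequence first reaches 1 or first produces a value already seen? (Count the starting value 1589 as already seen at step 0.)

1589 = (11,0,5)_12 → 15266
15266 = (8,10,0,2)_12 → 14112
14112 = (8,2,0,0)_12 → 4112
4112 = (2,4,6,8)_12 → 5664
5664 = (3,3,4,0)_12 → 418
418 = (2,10,10)_12 → 20016
20016 = (11,7,0,0)_12 → 17042
17042 = (9,10,4,2)_12 → 16833
16833 = (9,8,10,9)_12 → 27218
27218 = (1,3,9,0,2)_12 → 6659
6659 = (3,10,2,11)_12 → 24738
24738 = (1,2,3,9,6)_12 → 7955
7955 = (4,7,2,11)_12 → 17314
17314 = (10,0,2,10)_12 → 20016  — 20016 repeats.
That took 14 steps.

14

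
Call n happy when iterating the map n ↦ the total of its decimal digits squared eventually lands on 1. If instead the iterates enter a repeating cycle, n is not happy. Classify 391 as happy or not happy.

391 → 91
91 → 82
82 → 68
68 → 100
100 → 1  — reached 1.

happy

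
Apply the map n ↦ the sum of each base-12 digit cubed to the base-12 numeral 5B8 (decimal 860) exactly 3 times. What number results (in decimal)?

860 = (5,11,8)_12 → 5³ + 11³ + 8³ = 125 + 1331 + 512 = 1968
1968 = (1,1,8,0)_12 → 1³ + 1³ + 8³ + 0³ = 1 + 1 + 512 + 0 = 514
514 = (3,6,10)_12 → 3³ + 6³ + 10³ = 27 + 216 + 1000 = 1243

1243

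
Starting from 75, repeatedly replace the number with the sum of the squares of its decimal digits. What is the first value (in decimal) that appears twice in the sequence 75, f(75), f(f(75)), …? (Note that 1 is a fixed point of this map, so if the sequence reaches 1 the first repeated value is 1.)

75 → 7² + 5² = 49 + 25 = 74
74 → 7² + 4² = 49 + 16 = 65
65 → 6² + 5² = 36 + 25 = 61
61 → 6² + 1² = 36 + 1 = 37
37 → 3² + 7² = 9 + 49 = 58
58 → 5² + 8² = 25 + 64 = 89
89 → 8² + 9² = 64 + 81 = 145
145 → 1² + 4² + 5² = 1 + 16 + 25 = 42
42 → 4² + 2² = 16 + 4 = 20
20 → 2² + 0² = 4 + 0 = 4
4 → 4² = 16
16 → 1² + 6² = 1 + 36 = 37  — 37 already appeared earlier.

37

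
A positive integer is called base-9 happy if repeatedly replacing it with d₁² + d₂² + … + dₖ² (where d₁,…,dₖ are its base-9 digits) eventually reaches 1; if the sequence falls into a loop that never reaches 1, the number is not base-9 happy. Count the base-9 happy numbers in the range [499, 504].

1

499: 499 → 53 → 89 → 65 → 53  — not base-9 happy
500: 500 → 62 → 100 → 6 → 36 → 16 → 50 → 50  — not base-9 happy
501: 501 → 73 → 65 → 53 → 89 → 65  — not base-9 happy
502: 502 → 86 → 26 → 68 → 74 → 68  — not base-9 happy
503: 503 → 101 → 9 → 1  — base-9 happy
504: 504 → 40 → 32 → 34 → 58 → 52 → 74 → 68 → 74  — not base-9 happy
base-9 happy: 503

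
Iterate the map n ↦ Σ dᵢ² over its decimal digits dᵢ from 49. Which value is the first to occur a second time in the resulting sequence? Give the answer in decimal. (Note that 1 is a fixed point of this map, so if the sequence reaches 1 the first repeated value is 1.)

1

49 → 4² + 9² = 16 + 81 = 97
97 → 9² + 7² = 81 + 49 = 130
130 → 1² + 3² + 0² = 1 + 9 + 0 = 10
10 → 1² + 0² = 1 + 0 = 1  — reached the fixed point 1.
1 → 1, so 1 is the first repeated value.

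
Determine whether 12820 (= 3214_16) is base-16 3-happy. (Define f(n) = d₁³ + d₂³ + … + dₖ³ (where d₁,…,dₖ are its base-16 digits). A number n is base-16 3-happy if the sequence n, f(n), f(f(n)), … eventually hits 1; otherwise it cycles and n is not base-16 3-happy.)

12820 = (3,2,1,4)_16 → 3³ + 2³ + 1³ + 4³ = 27 + 8 + 1 + 64 = 100
100 = (6,4)_16 → 6³ + 4³ = 216 + 64 = 280
280 = (1,1,8)_16 → 1³ + 1³ + 8³ = 1 + 1 + 512 = 514
514 = (2,0,2)_16 → 2³ + 0³ + 2³ = 8 + 0 + 8 = 16
16 = (1,0)_16 → 1³ + 0³ = 1 + 0 = 1  — reached 1.

base-16 3-happy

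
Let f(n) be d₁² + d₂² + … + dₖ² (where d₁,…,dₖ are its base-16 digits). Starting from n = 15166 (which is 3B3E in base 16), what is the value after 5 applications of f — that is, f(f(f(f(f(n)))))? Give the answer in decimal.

338

15166 = (3,11,3,14)_16 → 3² + 11² + 3² + 14² = 9 + 121 + 9 + 196 = 335
335 = (1,4,15)_16 → 1² + 4² + 15² = 1 + 16 + 225 = 242
242 = (15,2)_16 → 15² + 2² = 225 + 4 = 229
229 = (14,5)_16 → 14² + 5² = 196 + 25 = 221
221 = (13,13)_16 → 13² + 13² = 169 + 169 = 338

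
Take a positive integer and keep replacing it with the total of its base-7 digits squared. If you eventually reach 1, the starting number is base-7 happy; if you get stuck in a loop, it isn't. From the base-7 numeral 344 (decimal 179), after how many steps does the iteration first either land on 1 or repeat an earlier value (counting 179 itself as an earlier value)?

179 = (3,4,4)_7 → 3² + 4² + 4² = 41
41 = (5,6)_7 → 5² + 6² = 61
61 = (1,1,5)_7 → 1² + 1² + 5² = 27
27 = (3,6)_7 → 3² + 6² = 45
45 = (6,3)_7 → 6² + 3² = 45  — 45 repeats.
That took 5 steps.

5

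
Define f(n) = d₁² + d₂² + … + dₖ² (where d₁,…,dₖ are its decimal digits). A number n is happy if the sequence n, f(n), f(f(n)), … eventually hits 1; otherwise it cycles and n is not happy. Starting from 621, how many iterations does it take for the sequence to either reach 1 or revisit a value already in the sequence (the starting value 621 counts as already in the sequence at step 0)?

15

621 → 6² + 2² + 1² = 36 + 4 + 1 = 41
41 → 4² + 1² = 16 + 1 = 17
17 → 1² + 7² = 1 + 49 = 50
50 → 5² + 0² = 25 + 0 = 25
25 → 2² + 5² = 4 + 25 = 29
29 → 2² + 9² = 4 + 81 = 85
85 → 8² + 5² = 64 + 25 = 89
89 → 8² + 9² = 64 + 81 = 145
145 → 1² + 4² + 5² = 1 + 16 + 25 = 42
42 → 4² + 2² = 16 + 4 = 20
20 → 2² + 0² = 4 + 0 = 4
4 → 4² = 16
16 → 1² + 6² = 1 + 36 = 37
37 → 3² + 7² = 9 + 49 = 58
58 → 5² + 8² = 25 + 64 = 89  — 89 repeats.
That took 15 steps.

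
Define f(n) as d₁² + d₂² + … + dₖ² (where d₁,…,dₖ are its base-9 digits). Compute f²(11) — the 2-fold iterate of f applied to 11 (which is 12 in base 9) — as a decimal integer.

25

11 = (1,2)_9 → 1² + 2² = 1 + 4 = 5
5 = (5)_9 → 5² = 25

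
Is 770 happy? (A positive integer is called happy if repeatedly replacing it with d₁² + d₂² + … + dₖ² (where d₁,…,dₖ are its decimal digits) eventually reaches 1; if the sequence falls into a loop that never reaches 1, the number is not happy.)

770 → 7² + 7² + 0² = 49 + 49 + 0 = 98
98 → 9² + 8² = 81 + 64 = 145
145 → 1² + 4² + 5² = 1 + 16 + 25 = 42
42 → 4² + 2² = 16 + 4 = 20
20 → 2² + 0² = 4 + 0 = 4
4 → 4² = 16
16 → 1² + 6² = 1 + 36 = 37
37 → 3² + 7² = 9 + 49 = 58
58 → 5² + 8² = 25 + 64 = 89
89 → 8² + 9² = 64 + 81 = 145  — 145 already seen; the sequence cycles without reaching 1.

not happy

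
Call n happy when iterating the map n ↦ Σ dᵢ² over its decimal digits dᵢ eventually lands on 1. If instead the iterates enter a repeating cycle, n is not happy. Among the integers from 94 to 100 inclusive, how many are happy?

94: 94 → 97 → 130 → 10 → 1  — happy
95: 95 → 106 → 37 → 58 → 89 → 145 → 42 → 20 → 4 → 16 → 37  — not happy
96: 96 → 117 → 51 → 26 → 40 → 16 → 37 → 58 → 89 → 145 → 42 → 20 → 4 → 16  — not happy
97: 97 → 130 → 10 → 1  — happy
98: 98 → 145 → 42 → 20 → 4 → 16 → 37 → 58 → 89 → 145  — not happy
99: 99 → 162 → 41 → 17 → 50 → 25 → 29 → 85 → 89 → 145 → 42 → 20 → 4 → 16 → 37 → 58 → 89  — not happy
100: 100 → 1  — happy
happy: 94, 97, 100

3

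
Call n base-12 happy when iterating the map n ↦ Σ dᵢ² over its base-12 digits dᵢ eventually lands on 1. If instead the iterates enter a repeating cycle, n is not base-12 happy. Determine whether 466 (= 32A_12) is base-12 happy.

466 = (3,2,10)_12 → 3² + 2² + 10² = 113
113 = (9,5)_12 → 9² + 5² = 106
106 = (8,10)_12 → 8² + 10² = 164
164 = (1,1,8)_12 → 1² + 1² + 8² = 66
66 = (5,6)_12 → 5² + 6² = 61
61 = (5,1)_12 → 5² + 1² = 26
26 = (2,2)_12 → 2² + 2² = 8
8 = (8)_12 → 8² = 64
64 = (5,4)_12 → 5² + 4² = 41
41 = (3,5)_12 → 3² + 5² = 34
34 = (2,10)_12 → 2² + 10² = 104
104 = (8,8)_12 → 8² + 8² = 128
128 = (10,8)_12 → 10² + 8² = 164  — 164 already seen; the sequence cycles without reaching 1.

not base-12 happy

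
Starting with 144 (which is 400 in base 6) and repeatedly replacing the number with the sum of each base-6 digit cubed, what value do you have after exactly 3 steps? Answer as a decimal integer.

144 = (4,0,0)_6 → 64
64 = (1,4,4)_6 → 129
129 = (3,3,3)_6 → 81

81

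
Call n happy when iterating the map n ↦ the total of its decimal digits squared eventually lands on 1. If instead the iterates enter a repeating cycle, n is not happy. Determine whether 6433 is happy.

happy

6433 → 6² + 4² + 3² + 3² = 36 + 16 + 9 + 9 = 70
70 → 7² + 0² = 49 + 0 = 49
49 → 4² + 9² = 16 + 81 = 97
97 → 9² + 7² = 81 + 49 = 130
130 → 1² + 3² + 0² = 1 + 9 + 0 = 10
10 → 1² + 0² = 1 + 0 = 1  — reached 1.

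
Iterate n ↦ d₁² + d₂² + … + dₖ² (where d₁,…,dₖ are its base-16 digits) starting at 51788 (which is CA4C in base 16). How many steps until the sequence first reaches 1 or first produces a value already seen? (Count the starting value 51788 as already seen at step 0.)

51788 = (12,10,4,12)_16 → 404
404 = (1,9,4)_16 → 98
98 = (6,2)_16 → 40
40 = (2,8)_16 → 68
68 = (4,4)_16 → 32
32 = (2,0)_16 → 4
4 = (4)_16 → 16
16 = (1,0)_16 → 1  — reached 1.
That took 8 steps.

8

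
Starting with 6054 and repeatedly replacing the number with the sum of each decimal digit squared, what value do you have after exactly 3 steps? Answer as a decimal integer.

6054 → 77
77 → 98
98 → 145

145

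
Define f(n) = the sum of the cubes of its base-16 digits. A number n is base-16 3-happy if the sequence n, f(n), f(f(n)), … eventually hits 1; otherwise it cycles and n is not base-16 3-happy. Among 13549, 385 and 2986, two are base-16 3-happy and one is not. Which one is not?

13549: 13549 → 5032 → 1540 → 280 → 514 → 16 → 1  — reaches 1 (base-16 3-happy)
385: 385 → 514 → 16 → 1  — reaches 1 (base-16 3-happy)
2986: 2986 → 3331 → 2224 → 1843 → 397 → 2710 → 1945 → 1801 → 1072 → 91 → 1456 → 1456  — repeats 1456 (not base-16 3-happy)

2986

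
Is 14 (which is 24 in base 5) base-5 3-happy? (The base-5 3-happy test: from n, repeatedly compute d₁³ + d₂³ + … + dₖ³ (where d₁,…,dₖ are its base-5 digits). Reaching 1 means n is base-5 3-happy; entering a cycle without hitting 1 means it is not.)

14 = (2,4)_5 → 2³ + 4³ = 8 + 64 = 72
72 = (2,4,2)_5 → 2³ + 4³ + 2³ = 8 + 64 + 8 = 80
80 = (3,1,0)_5 → 3³ + 1³ + 0³ = 27 + 1 + 0 = 28
28 = (1,0,3)_5 → 1³ + 0³ + 3³ = 1 + 0 + 27 = 28  — 28 already seen; the sequence cycles without reaching 1.

not base-5 3-happy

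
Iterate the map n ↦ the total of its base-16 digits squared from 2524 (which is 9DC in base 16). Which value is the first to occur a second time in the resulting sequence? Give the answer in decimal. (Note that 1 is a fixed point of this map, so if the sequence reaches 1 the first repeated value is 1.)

2524 = (9,13,12)_16 → 9² + 13² + 12² = 81 + 169 + 144 = 394
394 = (1,8,10)_16 → 1² + 8² + 10² = 1 + 64 + 100 = 165
165 = (10,5)_16 → 10² + 5² = 100 + 25 = 125
125 = (7,13)_16 → 7² + 13² = 49 + 169 = 218
218 = (13,10)_16 → 13² + 10² = 169 + 100 = 269
269 = (1,0,13)_16 → 1² + 0² + 13² = 1 + 0 + 169 = 170
170 = (10,10)_16 → 10² + 10² = 100 + 100 = 200
200 = (12,8)_16 → 12² + 8² = 144 + 64 = 208
208 = (13,0)_16 → 13² + 0² = 169 + 0 = 169
169 = (10,9)_16 → 10² + 9² = 100 + 81 = 181
181 = (11,5)_16 → 11² + 5² = 121 + 25 = 146
146 = (9,2)_16 → 9² + 2² = 81 + 4 = 85
85 = (5,5)_16 → 5² + 5² = 25 + 25 = 50
50 = (3,2)_16 → 3² + 2² = 9 + 4 = 13
13 = (13)_16 → 13² = 169  — 169 already appeared earlier.

169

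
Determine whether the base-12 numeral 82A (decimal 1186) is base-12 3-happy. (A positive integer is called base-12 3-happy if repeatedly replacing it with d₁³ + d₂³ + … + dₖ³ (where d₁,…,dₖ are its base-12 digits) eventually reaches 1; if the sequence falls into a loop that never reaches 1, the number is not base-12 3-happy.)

1186 = (8,2,10)_12 → 8³ + 2³ + 10³ = 1520
1520 = (10,6,8)_12 → 10³ + 6³ + 8³ = 1728
1728 = (1,0,0,0)_12 → 1³ + 0³ + 0³ + 0³ = 1  — reached 1.

base-12 3-happy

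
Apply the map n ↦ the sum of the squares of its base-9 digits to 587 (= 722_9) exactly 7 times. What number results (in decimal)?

53

587 = (7,2,2)_9 → 7² + 2² + 2² = 57
57 = (6,3)_9 → 6² + 3² = 45
45 = (5,0)_9 → 5² + 0² = 25
25 = (2,7)_9 → 2² + 7² = 53
53 = (5,8)_9 → 5² + 8² = 89
89 = (1,0,8)_9 → 1² + 0² + 8² = 65
65 = (7,2)_9 → 7² + 2² = 53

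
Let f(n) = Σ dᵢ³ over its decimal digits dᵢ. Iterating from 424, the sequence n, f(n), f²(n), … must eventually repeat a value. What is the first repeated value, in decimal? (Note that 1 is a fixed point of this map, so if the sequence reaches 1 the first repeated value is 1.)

136

424 → 4³ + 2³ + 4³ = 136
136 → 1³ + 3³ + 6³ = 244
244 → 2³ + 4³ + 4³ = 136  — 136 already appeared earlier.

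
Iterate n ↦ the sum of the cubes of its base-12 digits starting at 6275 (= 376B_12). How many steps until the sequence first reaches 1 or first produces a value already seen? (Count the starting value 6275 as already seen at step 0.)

6275 = (3,7,6,11)_12 → 3³ + 7³ + 6³ + 11³ = 1917
1917 = (1,1,3,9)_12 → 1³ + 1³ + 3³ + 9³ = 758
758 = (5,3,2)_12 → 5³ + 3³ + 2³ = 160
160 = (1,1,4)_12 → 1³ + 1³ + 4³ = 66
66 = (5,6)_12 → 5³ + 6³ = 341
341 = (2,4,5)_12 → 2³ + 4³ + 5³ = 197
197 = (1,4,5)_12 → 1³ + 4³ + 5³ = 190
190 = (1,3,10)_12 → 1³ + 3³ + 10³ = 1028
1028 = (7,1,8)_12 → 7³ + 1³ + 8³ = 856
856 = (5,11,4)_12 → 5³ + 11³ + 4³ = 1520
1520 = (10,6,8)_12 → 10³ + 6³ + 8³ = 1728
1728 = (1,0,0,0)_12 → 1³ + 0³ + 0³ + 0³ = 1  — reached 1.
That took 12 steps.

12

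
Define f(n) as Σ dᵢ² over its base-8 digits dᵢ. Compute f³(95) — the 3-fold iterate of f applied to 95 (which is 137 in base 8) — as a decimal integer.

95 = (1,3,7)_8 → 1² + 3² + 7² = 59
59 = (7,3)_8 → 7² + 3² = 58
58 = (7,2)_8 → 7² + 2² = 53

53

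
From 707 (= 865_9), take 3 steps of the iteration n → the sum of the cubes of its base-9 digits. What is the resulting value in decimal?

189

707 = (8,6,5)_9 → 8³ + 6³ + 5³ = 853
853 = (1,1,4,7)_9 → 1³ + 1³ + 4³ + 7³ = 409
409 = (5,0,4)_9 → 5³ + 0³ + 4³ = 189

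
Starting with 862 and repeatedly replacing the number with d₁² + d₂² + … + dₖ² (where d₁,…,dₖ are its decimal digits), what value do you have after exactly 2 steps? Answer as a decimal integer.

862 → 104
104 → 17

17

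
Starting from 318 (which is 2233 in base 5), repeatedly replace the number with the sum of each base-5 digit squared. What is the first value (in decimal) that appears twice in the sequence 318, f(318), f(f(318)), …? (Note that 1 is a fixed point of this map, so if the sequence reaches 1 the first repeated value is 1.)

318 = (2,2,3,3)_5 → 26
26 = (1,0,1)_5 → 2
2 = (2)_5 → 4
4 = (4)_5 → 16
16 = (3,1)_5 → 10
10 = (2,0)_5 → 4  — 4 already appeared earlier.

4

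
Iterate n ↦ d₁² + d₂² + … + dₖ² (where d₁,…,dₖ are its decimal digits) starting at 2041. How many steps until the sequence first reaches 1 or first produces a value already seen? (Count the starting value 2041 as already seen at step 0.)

14

2041 → 2² + 0² + 4² + 1² = 4 + 0 + 16 + 1 = 21
21 → 2² + 1² = 4 + 1 = 5
5 → 5² = 25
25 → 2² + 5² = 4 + 25 = 29
29 → 2² + 9² = 4 + 81 = 85
85 → 8² + 5² = 64 + 25 = 89
89 → 8² + 9² = 64 + 81 = 145
145 → 1² + 4² + 5² = 1 + 16 + 25 = 42
42 → 4² + 2² = 16 + 4 = 20
20 → 2² + 0² = 4 + 0 = 4
4 → 4² = 16
16 → 1² + 6² = 1 + 36 = 37
37 → 3² + 7² = 9 + 49 = 58
58 → 5² + 8² = 25 + 64 = 89  — 89 repeats.
That took 14 steps.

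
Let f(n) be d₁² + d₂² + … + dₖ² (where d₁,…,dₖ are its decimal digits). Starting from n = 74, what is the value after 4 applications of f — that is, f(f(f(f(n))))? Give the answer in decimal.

58

74 → 7² + 4² = 49 + 16 = 65
65 → 6² + 5² = 36 + 25 = 61
61 → 6² + 1² = 36 + 1 = 37
37 → 3² + 7² = 9 + 49 = 58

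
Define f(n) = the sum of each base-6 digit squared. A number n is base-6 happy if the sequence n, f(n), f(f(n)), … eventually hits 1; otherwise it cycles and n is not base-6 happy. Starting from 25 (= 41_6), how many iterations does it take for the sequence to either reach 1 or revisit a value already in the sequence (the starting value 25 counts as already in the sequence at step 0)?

25 = (4,1)_6 → 4² + 1² = 16 + 1 = 17
17 = (2,5)_6 → 2² + 5² = 4 + 25 = 29
29 = (4,5)_6 → 4² + 5² = 16 + 25 = 41
41 = (1,0,5)_6 → 1² + 0² + 5² = 1 + 0 + 25 = 26
26 = (4,2)_6 → 4² + 2² = 16 + 4 = 20
20 = (3,2)_6 → 3² + 2² = 9 + 4 = 13
13 = (2,1)_6 → 2² + 1² = 4 + 1 = 5
5 = (5)_6 → 5² = 25  — 25 repeats.
That took 8 steps.

8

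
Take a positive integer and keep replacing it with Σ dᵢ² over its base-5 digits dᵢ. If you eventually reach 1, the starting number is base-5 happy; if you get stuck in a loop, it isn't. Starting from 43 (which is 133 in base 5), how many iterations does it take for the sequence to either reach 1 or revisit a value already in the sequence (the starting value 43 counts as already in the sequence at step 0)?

3

43 = (1,3,3)_5 → 1² + 3² + 3² = 19
19 = (3,4)_5 → 3² + 4² = 25
25 = (1,0,0)_5 → 1² + 0² + 0² = 1  — reached 1.
That took 3 steps.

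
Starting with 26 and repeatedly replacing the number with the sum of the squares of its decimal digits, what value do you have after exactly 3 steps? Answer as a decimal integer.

37

26 → 2² + 6² = 40
40 → 4² + 0² = 16
16 → 1² + 6² = 37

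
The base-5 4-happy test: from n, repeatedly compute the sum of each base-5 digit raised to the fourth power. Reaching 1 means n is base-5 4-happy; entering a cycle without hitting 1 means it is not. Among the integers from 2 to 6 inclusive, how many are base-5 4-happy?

2: 2 → 16 → 82 → 98 → 418 → 244 → 594 → 674 → 514 → 528 → 338 → 194 → 354 → 528  (repeats 528)
3: 3 → 81 → 83 → 163 → 99 → 593 → 499 → 849 → 595 → 593  (repeats 593)
4: 4 → 256 → 18 → 162 → 34 → 258 → 98 → 418 → 244 → 594 → 674 → 514 → 528 → 338 → 194 → 354 → 528  (repeats 528)
5: 5 → 1  (reaches 1)
6: 6 → 2 → 16 → 82 → 98 → 418 → 244 → 594 → 674 → 514 → 528 → 338 → 194 → 354 → 528  (repeats 528)
base-5 4-happy: 5

1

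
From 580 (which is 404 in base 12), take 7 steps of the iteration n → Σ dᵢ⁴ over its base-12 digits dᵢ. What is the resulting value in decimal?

20016

580 = (4,0,4)_12 → 512
512 = (3,6,8)_12 → 5473
5473 = (3,2,0,1)_12 → 98
98 = (8,2)_12 → 4112
4112 = (2,4,6,8)_12 → 5664
5664 = (3,3,4,0)_12 → 418
418 = (2,10,10)_12 → 20016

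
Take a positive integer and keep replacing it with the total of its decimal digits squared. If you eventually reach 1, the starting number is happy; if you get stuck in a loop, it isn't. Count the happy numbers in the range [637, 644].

637: 637 → 94 → 97 → 130 → 10 → 1  (reaches 1)
638: 638 → 109 → 82 → 68 → 100 → 1  (reaches 1)
639: 639 → 126 → 41 → 17 → 50 → 25 → 29 → 85 → 89 → 145 → 42 → 20 → 4 → 16 → 37 → 58 → 89  (repeats 89)
640: 640 → 52 → 29 → 85 → 89 → 145 → 42 → 20 → 4 → 16 → 37 → 58 → 89  (repeats 89)
641: 641 → 53 → 34 → 25 → 29 → 85 → 89 → 145 → 42 → 20 → 4 → 16 → 37 → 58 → 89  (repeats 89)
642: 642 → 56 → 61 → 37 → 58 → 89 → 145 → 42 → 20 → 4 → 16 → 37  (repeats 37)
643: 643 → 61 → 37 → 58 → 89 → 145 → 42 → 20 → 4 → 16 → 37  (repeats 37)
644: 644 → 68 → 100 → 1  (reaches 1)
happy: 637, 638, 644

3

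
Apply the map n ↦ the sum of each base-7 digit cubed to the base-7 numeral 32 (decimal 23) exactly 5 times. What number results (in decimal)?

23 = (3,2)_7 → 3³ + 2³ = 27 + 8 = 35
35 = (5,0)_7 → 5³ + 0³ = 125 + 0 = 125
125 = (2,3,6)_7 → 2³ + 3³ + 6³ = 8 + 27 + 216 = 251
251 = (5,0,6)_7 → 5³ + 0³ + 6³ = 125 + 0 + 216 = 341
341 = (6,6,5)_7 → 6³ + 6³ + 5³ = 216 + 216 + 125 = 557

557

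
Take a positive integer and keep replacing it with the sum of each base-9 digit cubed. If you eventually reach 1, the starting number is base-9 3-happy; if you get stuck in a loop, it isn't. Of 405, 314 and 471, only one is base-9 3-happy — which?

405

405: 405 → 125 → 577 → 345 → 99 → 9 → 1  — reaches 1 (base-9 3-happy)
314: 314 → 882 → 514 → 244 → 28 → 28  — repeats 28 (not base-9 3-happy)
471: 471 → 495 → 217 → 225 → 351 → 91 → 3 → 27 → 27  — repeats 27 (not base-9 3-happy)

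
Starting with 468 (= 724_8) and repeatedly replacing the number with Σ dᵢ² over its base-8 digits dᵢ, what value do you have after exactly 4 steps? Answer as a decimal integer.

26

468 = (7,2,4)_8 → 7² + 2² + 4² = 69
69 = (1,0,5)_8 → 1² + 0² + 5² = 26
26 = (3,2)_8 → 3² + 2² = 13
13 = (1,5)_8 → 1² + 5² = 26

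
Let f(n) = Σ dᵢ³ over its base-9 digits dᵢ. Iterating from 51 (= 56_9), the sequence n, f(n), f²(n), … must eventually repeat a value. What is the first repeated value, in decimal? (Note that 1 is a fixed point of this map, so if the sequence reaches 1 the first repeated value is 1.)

1

51 = (5,6)_9 → 341
341 = (4,1,8)_9 → 577
577 = (7,1,1)_9 → 345
345 = (4,2,3)_9 → 99
99 = (1,2,0)_9 → 9
9 = (1,0)_9 → 1  — reached the fixed point 1.
1 → 1, so 1 is the first repeated value.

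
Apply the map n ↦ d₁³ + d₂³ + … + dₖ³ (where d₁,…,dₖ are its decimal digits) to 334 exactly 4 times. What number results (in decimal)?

334 → 3³ + 3³ + 4³ = 118
118 → 1³ + 1³ + 8³ = 514
514 → 5³ + 1³ + 4³ = 190
190 → 1³ + 9³ + 0³ = 730

730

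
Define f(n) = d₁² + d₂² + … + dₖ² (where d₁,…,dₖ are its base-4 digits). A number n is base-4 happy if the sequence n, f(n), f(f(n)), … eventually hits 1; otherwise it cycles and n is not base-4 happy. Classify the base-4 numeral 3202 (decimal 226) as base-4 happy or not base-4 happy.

base-4 happy

226 = (3,2,0,2)_4 → 3² + 2² + 0² + 2² = 9 + 4 + 0 + 4 = 17
17 = (1,0,1)_4 → 1² + 0² + 1² = 1 + 0 + 1 = 2
2 = (2)_4 → 2² = 4
4 = (1,0)_4 → 1² + 0² = 1 + 0 = 1  — reached 1.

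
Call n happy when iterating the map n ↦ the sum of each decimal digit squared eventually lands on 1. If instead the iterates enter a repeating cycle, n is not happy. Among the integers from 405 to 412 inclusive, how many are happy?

405: 405 → 41 → 17 → 50 → 25 → 29 → 85 → 89 → 145 → 42 → 20 → 4 → 16 → 37 → 58 → 89  — not happy
406: 406 → 52 → 29 → 85 → 89 → 145 → 42 → 20 → 4 → 16 → 37 → 58 → 89  — not happy
407: 407 → 65 → 61 → 37 → 58 → 89 → 145 → 42 → 20 → 4 → 16 → 37  — not happy
408: 408 → 80 → 64 → 52 → 29 → 85 → 89 → 145 → 42 → 20 → 4 → 16 → 37 → 58 → 89  — not happy
409: 409 → 97 → 130 → 10 → 1  — happy
410: 410 → 17 → 50 → 25 → 29 → 85 → 89 → 145 → 42 → 20 → 4 → 16 → 37 → 58 → 89  — not happy
411: 411 → 18 → 65 → 61 → 37 → 58 → 89 → 145 → 42 → 20 → 4 → 16 → 37  — not happy
412: 412 → 21 → 5 → 25 → 29 → 85 → 89 → 145 → 42 → 20 → 4 → 16 → 37 → 58 → 89  — not happy
happy: 409

1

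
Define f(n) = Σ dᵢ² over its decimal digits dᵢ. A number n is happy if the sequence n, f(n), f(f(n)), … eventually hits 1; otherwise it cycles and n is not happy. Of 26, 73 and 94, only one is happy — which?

94

26: 26 → 40 → 16 → 37 → 58 → 89 → 145 → 42 → 20 → 4 → 16  — repeats 16 (not happy)
73: 73 → 58 → 89 → 145 → 42 → 20 → 4 → 16 → 37 → 58  — repeats 58 (not happy)
94: 94 → 97 → 130 → 10 → 1  — reaches 1 (happy)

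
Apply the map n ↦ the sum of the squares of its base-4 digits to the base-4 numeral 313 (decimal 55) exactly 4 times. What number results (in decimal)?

4

55 = (3,1,3)_4 → 3² + 1² + 3² = 19
19 = (1,0,3)_4 → 1² + 0² + 3² = 10
10 = (2,2)_4 → 2² + 2² = 8
8 = (2,0)_4 → 2² + 0² = 4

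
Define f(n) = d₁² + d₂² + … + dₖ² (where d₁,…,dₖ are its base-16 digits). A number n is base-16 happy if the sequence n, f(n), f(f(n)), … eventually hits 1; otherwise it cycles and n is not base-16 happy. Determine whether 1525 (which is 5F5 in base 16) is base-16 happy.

base-16 happy

1525 = (5,15,5)_16 → 275
275 = (1,1,3)_16 → 11
11 = (11)_16 → 121
121 = (7,9)_16 → 130
130 = (8,2)_16 → 68
68 = (4,4)_16 → 32
32 = (2,0)_16 → 4
4 = (4)_16 → 16
16 = (1,0)_16 → 1  — reached 1.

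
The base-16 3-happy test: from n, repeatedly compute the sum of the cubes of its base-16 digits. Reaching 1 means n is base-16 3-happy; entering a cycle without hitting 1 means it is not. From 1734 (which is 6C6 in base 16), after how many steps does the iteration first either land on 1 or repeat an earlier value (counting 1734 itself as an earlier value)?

1734 = (6,12,6)_16 → 6³ + 12³ + 6³ = 2160
2160 = (8,7,0)_16 → 8³ + 7³ + 0³ = 855
855 = (3,5,7)_16 → 3³ + 5³ + 7³ = 495
495 = (1,14,15)_16 → 1³ + 14³ + 15³ = 6120
6120 = (1,7,14,8)_16 → 1³ + 7³ + 14³ + 8³ = 3600
3600 = (14,1,0)_16 → 14³ + 1³ + 0³ = 2745
2745 = (10,11,9)_16 → 10³ + 11³ + 9³ = 3060
3060 = (11,15,4)_16 → 11³ + 15³ + 4³ = 4770
4770 = (1,2,10,2)_16 → 1³ + 2³ + 10³ + 2³ = 1017
1017 = (3,15,9)_16 → 3³ + 15³ + 9³ = 4131
4131 = (1,0,2,3)_16 → 1³ + 0³ + 2³ + 3³ = 36
36 = (2,4)_16 → 2³ + 4³ = 72
72 = (4,8)_16 → 4³ + 8³ = 576
576 = (2,4,0)_16 → 2³ + 4³ + 0³ = 72  — 72 repeats.
That took 14 steps.

14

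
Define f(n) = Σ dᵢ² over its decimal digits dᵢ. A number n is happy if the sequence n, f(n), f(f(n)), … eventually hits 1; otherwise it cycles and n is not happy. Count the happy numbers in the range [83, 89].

1

83: 83 → 73 → 58 → 89 → 145 → 42 → 20 → 4 → 16 → 37 → 58  — not happy
84: 84 → 80 → 64 → 52 → 29 → 85 → 89 → 145 → 42 → 20 → 4 → 16 → 37 → 58 → 89  — not happy
85: 85 → 89 → 145 → 42 → 20 → 4 → 16 → 37 → 58 → 89  — not happy
86: 86 → 100 → 1  — happy
87: 87 → 113 → 11 → 2 → 4 → 16 → 37 → 58 → 89 → 145 → 42 → 20 → 4  — not happy
88: 88 → 128 → 69 → 117 → 51 → 26 → 40 → 16 → 37 → 58 → 89 → 145 → 42 → 20 → 4 → 16  — not happy
89: 89 → 145 → 42 → 20 → 4 → 16 → 37 → 58 → 89  — not happy
happy: 86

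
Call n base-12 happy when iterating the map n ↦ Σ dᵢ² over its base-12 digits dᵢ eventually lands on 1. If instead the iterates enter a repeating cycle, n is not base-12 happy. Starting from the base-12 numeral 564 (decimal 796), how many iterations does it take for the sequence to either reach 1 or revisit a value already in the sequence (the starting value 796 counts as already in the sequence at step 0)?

12

796 = (5,6,4)_12 → 5² + 6² + 4² = 25 + 36 + 16 = 77
77 = (6,5)_12 → 6² + 5² = 36 + 25 = 61
61 = (5,1)_12 → 5² + 1² = 25 + 1 = 26
26 = (2,2)_12 → 2² + 2² = 4 + 4 = 8
8 = (8)_12 → 8² = 64
64 = (5,4)_12 → 5² + 4² = 25 + 16 = 41
41 = (3,5)_12 → 3² + 5² = 9 + 25 = 34
34 = (2,10)_12 → 2² + 10² = 4 + 100 = 104
104 = (8,8)_12 → 8² + 8² = 64 + 64 = 128
128 = (10,8)_12 → 10² + 8² = 100 + 64 = 164
164 = (1,1,8)_12 → 1² + 1² + 8² = 1 + 1 + 64 = 66
66 = (5,6)_12 → 5² + 6² = 25 + 36 = 61  — 61 repeats.
That took 12 steps.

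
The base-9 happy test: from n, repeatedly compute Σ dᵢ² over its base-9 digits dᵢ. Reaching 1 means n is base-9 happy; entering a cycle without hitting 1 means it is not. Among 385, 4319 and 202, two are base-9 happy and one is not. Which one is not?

202

385: 385 → 101 → 9 → 1  — reaches 1 (base-9 happy)
4319: 4319 → 157 → 81 → 1  — reaches 1 (base-9 happy)
202: 202 → 36 → 16 → 50 → 50  — repeats 50 (not base-9 happy)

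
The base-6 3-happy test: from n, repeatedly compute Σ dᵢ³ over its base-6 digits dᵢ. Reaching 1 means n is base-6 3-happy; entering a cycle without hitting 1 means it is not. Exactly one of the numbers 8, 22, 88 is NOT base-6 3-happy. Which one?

8: 8 → 9 → 28 → 128 → 62 → 73 → 9  — repeats 9 (not base-6 3-happy)
22: 22 → 91 → 36 → 1  — reaches 1 (base-6 3-happy)
88: 88 → 80 → 17 → 133 → 92 → 43 → 3 → 27 → 91 → 36 → 1  — reaches 1 (base-6 3-happy)

8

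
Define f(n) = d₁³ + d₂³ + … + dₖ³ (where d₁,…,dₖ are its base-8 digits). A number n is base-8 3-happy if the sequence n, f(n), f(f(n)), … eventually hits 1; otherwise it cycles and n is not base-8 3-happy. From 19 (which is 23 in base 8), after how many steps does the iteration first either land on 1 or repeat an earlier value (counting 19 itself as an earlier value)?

19 = (2,3)_8 → 2³ + 3³ = 35
35 = (4,3)_8 → 4³ + 3³ = 91
91 = (1,3,3)_8 → 1³ + 3³ + 3³ = 55
55 = (6,7)_8 → 6³ + 7³ = 559
559 = (1,0,5,7)_8 → 1³ + 0³ + 5³ + 7³ = 469
469 = (7,2,5)_8 → 7³ + 2³ + 5³ = 476
476 = (7,3,4)_8 → 7³ + 3³ + 4³ = 434
434 = (6,6,2)_8 → 6³ + 6³ + 2³ = 440
440 = (6,7,0)_8 → 6³ + 7³ + 0³ = 559  — 559 repeats.
That took 9 steps.

9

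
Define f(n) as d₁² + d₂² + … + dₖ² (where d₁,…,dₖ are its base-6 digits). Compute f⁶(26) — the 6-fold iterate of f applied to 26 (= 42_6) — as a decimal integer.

29

26 = (4,2)_6 → 4² + 2² = 16 + 4 = 20
20 = (3,2)_6 → 3² + 2² = 9 + 4 = 13
13 = (2,1)_6 → 2² + 1² = 4 + 1 = 5
5 = (5)_6 → 5² = 25
25 = (4,1)_6 → 4² + 1² = 16 + 1 = 17
17 = (2,5)_6 → 2² + 5² = 4 + 25 = 29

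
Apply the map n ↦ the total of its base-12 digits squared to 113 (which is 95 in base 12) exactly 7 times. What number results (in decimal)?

113 = (9,5)_12 → 9² + 5² = 106
106 = (8,10)_12 → 8² + 10² = 164
164 = (1,1,8)_12 → 1² + 1² + 8² = 66
66 = (5,6)_12 → 5² + 6² = 61
61 = (5,1)_12 → 5² + 1² = 26
26 = (2,2)_12 → 2² + 2² = 8
8 = (8)_12 → 8² = 64

64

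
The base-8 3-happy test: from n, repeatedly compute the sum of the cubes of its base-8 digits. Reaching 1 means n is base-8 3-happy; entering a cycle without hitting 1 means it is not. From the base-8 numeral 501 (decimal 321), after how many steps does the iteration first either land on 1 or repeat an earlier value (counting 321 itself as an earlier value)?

10

321 = (5,0,1)_8 → 126
126 = (1,7,6)_8 → 560
560 = (1,0,6,0)_8 → 217
217 = (3,3,1)_8 → 55
55 = (6,7)_8 → 559
559 = (1,0,5,7)_8 → 469
469 = (7,2,5)_8 → 476
476 = (7,3,4)_8 → 434
434 = (6,6,2)_8 → 440
440 = (6,7,0)_8 → 559  — 559 repeats.
That took 10 steps.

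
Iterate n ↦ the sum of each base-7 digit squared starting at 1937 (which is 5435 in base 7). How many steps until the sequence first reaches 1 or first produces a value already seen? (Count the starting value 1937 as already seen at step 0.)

4

1937 = (5,4,3,5)_7 → 5² + 4² + 3² + 5² = 25 + 16 + 9 + 25 = 75
75 = (1,3,5)_7 → 1² + 3² + 5² = 1 + 9 + 25 = 35
35 = (5,0)_7 → 5² + 0² = 25 + 0 = 25
25 = (3,4)_7 → 3² + 4² = 9 + 16 = 25  — 25 repeats.
That took 4 steps.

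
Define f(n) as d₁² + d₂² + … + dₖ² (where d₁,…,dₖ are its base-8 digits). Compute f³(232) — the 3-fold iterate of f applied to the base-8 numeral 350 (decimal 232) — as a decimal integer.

20

232 = (3,5,0)_8 → 3² + 5² + 0² = 34
34 = (4,2)_8 → 4² + 2² = 20
20 = (2,4)_8 → 2² + 4² = 20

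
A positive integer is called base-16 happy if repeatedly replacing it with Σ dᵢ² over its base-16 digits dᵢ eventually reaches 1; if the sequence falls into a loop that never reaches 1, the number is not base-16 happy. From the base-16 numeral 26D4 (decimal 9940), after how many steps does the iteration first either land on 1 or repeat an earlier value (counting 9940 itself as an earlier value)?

9940 = (2,6,13,4)_16 → 2² + 6² + 13² + 4² = 225
225 = (14,1)_16 → 14² + 1² = 197
197 = (12,5)_16 → 12² + 5² = 169
169 = (10,9)_16 → 10² + 9² = 181
181 = (11,5)_16 → 11² + 5² = 146
146 = (9,2)_16 → 9² + 2² = 85
85 = (5,5)_16 → 5² + 5² = 50
50 = (3,2)_16 → 3² + 2² = 13
13 = (13)_16 → 13² = 169  — 169 repeats.
That took 9 steps.

9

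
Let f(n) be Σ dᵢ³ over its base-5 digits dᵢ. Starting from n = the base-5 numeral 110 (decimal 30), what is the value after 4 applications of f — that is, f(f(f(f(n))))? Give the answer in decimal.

28

30 = (1,1,0)_5 → 1³ + 1³ + 0³ = 1 + 1 + 0 = 2
2 = (2)_5 → 2³ = 8
8 = (1,3)_5 → 1³ + 3³ = 1 + 27 = 28
28 = (1,0,3)_5 → 1³ + 0³ + 3³ = 1 + 0 + 27 = 28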